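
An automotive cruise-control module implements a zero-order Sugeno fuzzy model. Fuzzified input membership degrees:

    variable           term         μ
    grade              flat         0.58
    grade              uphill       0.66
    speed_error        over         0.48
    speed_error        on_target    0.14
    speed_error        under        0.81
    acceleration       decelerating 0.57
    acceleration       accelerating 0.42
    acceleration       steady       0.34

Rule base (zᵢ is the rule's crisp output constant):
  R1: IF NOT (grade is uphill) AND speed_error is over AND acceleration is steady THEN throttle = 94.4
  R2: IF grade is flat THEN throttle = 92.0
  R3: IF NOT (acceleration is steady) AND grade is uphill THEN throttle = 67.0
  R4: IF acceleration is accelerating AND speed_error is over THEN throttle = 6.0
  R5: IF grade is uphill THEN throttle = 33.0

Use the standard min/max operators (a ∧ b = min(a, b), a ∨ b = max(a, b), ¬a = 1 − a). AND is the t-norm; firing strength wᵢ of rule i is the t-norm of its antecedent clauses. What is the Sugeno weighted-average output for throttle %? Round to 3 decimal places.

57.886

R1 (z=94.4): ¬uphill=1−0.66=0.34, over=0.48, steady=0.34; AND[min(a, b)] → w = 0.34
R2 (z=92.0): flat=0.58 → w = 0.58
R3 (z=67.0): ¬steady=1−0.34=0.66, uphill=0.66; AND[min(a, b)] → w = 0.66
R4 (z=6.0): accelerating=0.42, over=0.48; AND[min(a, b)] → w = 0.42
R5 (z=33.0): uphill=0.66 → w = 0.66
Weighted average = (0.34·94.4 + 0.58·92.0 + 0.66·67.0 + 0.42·6.0 + 0.66·33.0) / (0.34 + 0.58 + 0.66 + 0.42 + 0.66)
  = 153.9760 / 2.6600 = 57.886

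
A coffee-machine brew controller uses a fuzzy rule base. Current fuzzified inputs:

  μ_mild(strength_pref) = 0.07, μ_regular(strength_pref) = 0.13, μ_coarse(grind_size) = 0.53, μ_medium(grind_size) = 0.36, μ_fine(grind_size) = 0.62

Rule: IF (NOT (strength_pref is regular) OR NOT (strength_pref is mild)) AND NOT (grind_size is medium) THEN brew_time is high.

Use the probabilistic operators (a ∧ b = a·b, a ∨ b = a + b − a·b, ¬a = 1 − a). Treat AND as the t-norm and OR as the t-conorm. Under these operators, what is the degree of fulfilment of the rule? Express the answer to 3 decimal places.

firing strength: (¬regular=1−0.13=0.87 OR ¬mild=1−0.07=0.93) = 0.9909; AND[a·b] with ¬medium=1−0.36=0.64 → w = 0.6342

0.634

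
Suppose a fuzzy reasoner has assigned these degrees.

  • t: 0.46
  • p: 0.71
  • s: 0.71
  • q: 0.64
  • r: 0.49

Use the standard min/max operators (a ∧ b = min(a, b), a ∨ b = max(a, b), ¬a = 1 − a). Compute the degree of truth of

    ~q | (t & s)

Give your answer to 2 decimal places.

~q = 1 − 0.64 = 0.36
t & s = min(a, b) on (0.46, 0.71) = 0.46
~q | (t & s) = max(a, b) on (0.36, 0.46) = 0.46

0.46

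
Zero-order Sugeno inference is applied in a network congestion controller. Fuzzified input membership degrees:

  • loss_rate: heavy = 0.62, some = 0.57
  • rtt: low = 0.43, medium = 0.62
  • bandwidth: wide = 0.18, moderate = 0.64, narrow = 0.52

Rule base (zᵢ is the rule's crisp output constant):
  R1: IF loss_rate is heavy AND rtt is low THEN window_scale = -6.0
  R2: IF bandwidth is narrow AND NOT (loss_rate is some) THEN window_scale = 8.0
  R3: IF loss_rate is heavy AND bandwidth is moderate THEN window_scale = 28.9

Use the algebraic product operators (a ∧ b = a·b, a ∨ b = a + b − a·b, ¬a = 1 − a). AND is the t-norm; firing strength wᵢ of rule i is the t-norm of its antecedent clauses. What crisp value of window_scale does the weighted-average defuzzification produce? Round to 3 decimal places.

13.142

R1 (z=-6.0): heavy=0.62, low=0.43; AND[a·b] → w = 0.2666
R2 (z=8.0): narrow=0.52, ¬some=1−0.57=0.43; AND[a·b] → w = 0.2236
R3 (z=28.9): heavy=0.62, moderate=0.64; AND[a·b] → w = 0.3968
Weighted average = (0.2666·-6.0 + 0.2236·8.0 + 0.3968·28.9) / (0.2666 + 0.2236 + 0.3968)
  = 11.6567 / 0.8870 = 13.142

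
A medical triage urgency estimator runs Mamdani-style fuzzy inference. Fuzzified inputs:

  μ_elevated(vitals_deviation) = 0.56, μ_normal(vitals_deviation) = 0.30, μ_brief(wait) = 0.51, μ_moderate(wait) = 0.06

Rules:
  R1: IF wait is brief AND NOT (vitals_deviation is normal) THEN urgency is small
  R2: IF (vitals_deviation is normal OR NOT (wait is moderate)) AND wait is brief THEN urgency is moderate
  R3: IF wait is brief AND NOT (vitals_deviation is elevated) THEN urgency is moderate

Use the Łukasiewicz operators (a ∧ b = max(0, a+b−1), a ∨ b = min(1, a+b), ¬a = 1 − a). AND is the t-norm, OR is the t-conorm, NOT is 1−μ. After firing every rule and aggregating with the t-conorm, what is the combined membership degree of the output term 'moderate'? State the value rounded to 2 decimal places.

0.51

R1: brief=0.51, ¬normal=1−0.30=0.70; AND[max(0, a+b−1)] → w = 0.21
R2: (normal=0.30 OR ¬moderate=1−0.06=0.94) = 1.00; AND[max(0, a+b−1)] with brief=0.51 → w = 0.51
R3: brief=0.51, ¬elevated=1−0.56=0.44; AND[max(0, a+b−1)] → w = 0.00
Rules with consequent 'moderate': {R2, R3} → strengths 0.51, 0.00
Aggregate via t-conorm [min(1, a+b)]: 0.51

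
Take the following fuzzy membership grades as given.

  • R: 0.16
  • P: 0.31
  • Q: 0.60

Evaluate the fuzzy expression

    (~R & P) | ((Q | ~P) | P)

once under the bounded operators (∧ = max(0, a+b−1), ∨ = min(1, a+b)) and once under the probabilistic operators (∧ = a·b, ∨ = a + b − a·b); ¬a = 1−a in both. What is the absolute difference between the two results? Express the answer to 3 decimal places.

Under bounded:
  ~R = 1 − 0.16 = 0.84
  ~R & P = max(0, a+b−1) on (0.84, 0.31) = 0.15
  ~P = 1 − 0.31 = 0.69
  Q | ~P = min(1, a+b) on (0.60, 0.69) = 1.00
  (Q | ~P) | P = min(1, a+b) on (1.00, 0.31) = 1.00
  (~R & P) | ((Q | ~P) | P) = min(1, a+b) on (0.15, 1.00) = 1.00
  → value = 1.0000
Under probabilistic:
  ~R = 1 − 0.1600 = 0.8400
  ~R & P = a·b on (0.8400, 0.3100) = 0.2604
  ~P = 1 − 0.3100 = 0.6900
  Q | ~P = a + b − a·b on (0.6000, 0.6900) = 0.8760
  (Q | ~P) | P = a + b − a·b on (0.8760, 0.3100) = 0.9144
  (~R & P) | ((Q | ~P) | P) = a + b − a·b on (0.2604, 0.9144) = 0.9367
  → value = 0.9367
|1.0000 − 0.9367| = 0.063

0.063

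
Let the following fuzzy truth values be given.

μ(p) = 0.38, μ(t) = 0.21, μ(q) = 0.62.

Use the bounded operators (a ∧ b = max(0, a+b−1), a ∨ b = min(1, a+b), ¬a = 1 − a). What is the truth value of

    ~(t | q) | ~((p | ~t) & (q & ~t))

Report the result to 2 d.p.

0.76

t | q = min(1, a+b) on (0.21, 0.62) = 0.83
~(t | q) = 1 − 0.83 = 0.17
~t = 1 − 0.21 = 0.79
p | ~t = min(1, a+b) on (0.38, 0.79) = 1.00
~t = 1 − 0.21 = 0.79
q & ~t = max(0, a+b−1) on (0.62, 0.79) = 0.41
(p | ~t) & (q & ~t) = max(0, a+b−1) on (1.00, 0.41) = 0.41
~((p | ~t) & (q & ~t)) = 1 − 0.41 = 0.59
~(t | q) | ~((p | ~t) & (q & ~t)) = min(1, a+b) on (0.17, 0.59) = 0.76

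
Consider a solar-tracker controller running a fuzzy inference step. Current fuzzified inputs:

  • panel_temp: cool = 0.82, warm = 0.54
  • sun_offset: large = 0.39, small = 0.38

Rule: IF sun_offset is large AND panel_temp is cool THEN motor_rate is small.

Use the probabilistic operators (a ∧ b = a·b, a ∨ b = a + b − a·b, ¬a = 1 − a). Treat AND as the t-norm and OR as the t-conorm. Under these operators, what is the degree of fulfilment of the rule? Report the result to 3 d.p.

firing strength: large=0.39, cool=0.82; AND[a·b] → w = 0.3198

0.320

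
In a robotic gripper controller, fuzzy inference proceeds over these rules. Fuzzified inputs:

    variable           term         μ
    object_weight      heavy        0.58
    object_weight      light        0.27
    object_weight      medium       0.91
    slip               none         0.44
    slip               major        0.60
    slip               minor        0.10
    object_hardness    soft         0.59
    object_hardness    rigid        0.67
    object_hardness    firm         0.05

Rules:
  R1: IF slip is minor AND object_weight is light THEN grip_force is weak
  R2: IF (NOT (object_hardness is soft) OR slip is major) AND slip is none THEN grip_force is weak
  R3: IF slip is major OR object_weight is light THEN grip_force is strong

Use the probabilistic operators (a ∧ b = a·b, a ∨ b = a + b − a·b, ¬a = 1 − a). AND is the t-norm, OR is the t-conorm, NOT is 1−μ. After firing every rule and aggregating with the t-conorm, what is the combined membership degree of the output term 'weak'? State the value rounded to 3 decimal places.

0.354

R1: minor=0.10, light=0.27; AND[a·b] → w = 0.0270
R2: (¬soft=1−0.59=0.41 OR major=0.60) = 0.7640; AND[a·b] with none=0.44 → w = 0.3362
R3: major=0.60, light=0.27; OR[a + b − a·b] → w = 0.7080
Rules with consequent 'weak': {R1, R2} → strengths 0.0270, 0.3362
Aggregate via t-conorm [a + b − a·b]: 0.3541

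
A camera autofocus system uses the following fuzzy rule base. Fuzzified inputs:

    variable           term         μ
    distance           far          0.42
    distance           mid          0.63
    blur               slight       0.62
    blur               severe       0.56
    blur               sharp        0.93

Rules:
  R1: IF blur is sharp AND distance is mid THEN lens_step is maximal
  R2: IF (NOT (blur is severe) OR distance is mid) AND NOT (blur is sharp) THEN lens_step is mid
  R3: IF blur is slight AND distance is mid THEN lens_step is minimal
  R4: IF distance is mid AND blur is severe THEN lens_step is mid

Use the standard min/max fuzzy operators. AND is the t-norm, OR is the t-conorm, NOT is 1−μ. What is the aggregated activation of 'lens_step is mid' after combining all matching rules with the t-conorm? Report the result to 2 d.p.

0.56

R1: sharp=0.93, mid=0.63; AND[min(a, b)] → w = 0.63
R2: (¬severe=1−0.56=0.44 OR mid=0.63) = 0.63; AND[min(a, b)] with ¬sharp=1−0.93=0.07 → w = 0.07
R3: slight=0.62, mid=0.63; AND[min(a, b)] → w = 0.62
R4: mid=0.63, severe=0.56; AND[min(a, b)] → w = 0.56
Rules with consequent 'mid': {R2, R4} → strengths 0.07, 0.56
Aggregate via t-conorm [max(a, b)]: 0.56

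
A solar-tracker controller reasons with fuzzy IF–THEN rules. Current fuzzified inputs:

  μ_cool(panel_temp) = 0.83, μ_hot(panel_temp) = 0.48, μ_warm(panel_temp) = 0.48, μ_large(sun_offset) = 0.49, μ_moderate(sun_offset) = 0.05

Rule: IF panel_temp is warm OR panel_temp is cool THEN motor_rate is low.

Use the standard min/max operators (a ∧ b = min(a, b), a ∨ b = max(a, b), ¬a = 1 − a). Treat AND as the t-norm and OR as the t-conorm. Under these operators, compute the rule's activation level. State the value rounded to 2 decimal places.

firing strength: warm=0.48, cool=0.83; OR[max(a, b)] → w = 0.83

0.83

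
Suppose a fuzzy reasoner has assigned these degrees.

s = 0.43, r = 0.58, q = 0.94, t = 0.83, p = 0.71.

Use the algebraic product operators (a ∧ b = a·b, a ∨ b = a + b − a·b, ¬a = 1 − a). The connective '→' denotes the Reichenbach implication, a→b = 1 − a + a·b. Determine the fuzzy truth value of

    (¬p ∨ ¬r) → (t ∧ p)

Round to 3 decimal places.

0.758

¬p = 1 − 0.7100 = 0.2900
¬r = 1 − 0.5800 = 0.4200
¬p ∨ ¬r = a + b − a·b on (0.2900, 0.4200) = 0.5882
t ∧ p = a·b on (0.8300, 0.7100) = 0.5893
(¬p ∨ ¬r) → (t ∧ p)  [Reichenbach: 1 − a + a·b] with a=0.5882, b=0.5893 → 0.7584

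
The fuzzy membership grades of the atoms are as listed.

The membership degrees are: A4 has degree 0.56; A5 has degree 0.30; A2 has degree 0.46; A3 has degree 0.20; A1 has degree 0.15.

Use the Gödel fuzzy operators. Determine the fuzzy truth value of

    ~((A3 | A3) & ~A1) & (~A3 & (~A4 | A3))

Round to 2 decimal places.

0.44

A3 | A3 = max(a, b) on (0.20, 0.20) = 0.20
~A1 = 1 − 0.15 = 0.85
(A3 | A3) & ~A1 = min(a, b) on (0.20, 0.85) = 0.20
~((A3 | A3) & ~A1) = 1 − 0.20 = 0.80
~A3 = 1 − 0.20 = 0.80
~A4 = 1 − 0.56 = 0.44
~A4 | A3 = max(a, b) on (0.44, 0.20) = 0.44
~A3 & (~A4 | A3) = min(a, b) on (0.80, 0.44) = 0.44
~((A3 | A3) & ~A1) & (~A3 & (~A4 | A3)) = min(a, b) on (0.80, 0.44) = 0.44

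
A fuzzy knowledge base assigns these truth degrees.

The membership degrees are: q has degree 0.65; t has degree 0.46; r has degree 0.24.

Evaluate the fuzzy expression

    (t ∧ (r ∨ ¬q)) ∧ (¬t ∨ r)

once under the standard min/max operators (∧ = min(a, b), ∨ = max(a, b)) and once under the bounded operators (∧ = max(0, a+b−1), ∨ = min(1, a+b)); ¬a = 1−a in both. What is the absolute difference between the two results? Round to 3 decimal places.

Under standard min/max:
  ¬q = 1 − 0.65 = 0.35
  r ∨ ¬q = max(a, b) on (0.24, 0.35) = 0.35
  t ∧ (r ∨ ¬q) = min(a, b) on (0.46, 0.35) = 0.35
  ¬t = 1 − 0.46 = 0.54
  ¬t ∨ r = max(a, b) on (0.54, 0.24) = 0.54
  (t ∧ (r ∨ ¬q)) ∧ (¬t ∨ r) = min(a, b) on (0.35, 0.54) = 0.35
  → value = 0.3500
Under bounded:
  ¬q = 1 − 0.65 = 0.35
  r ∨ ¬q = min(1, a+b) on (0.24, 0.35) = 0.59
  t ∧ (r ∨ ¬q) = max(0, a+b−1) on (0.46, 0.59) = 0.05
  ¬t = 1 − 0.46 = 0.54
  ¬t ∨ r = min(1, a+b) on (0.54, 0.24) = 0.78
  (t ∧ (r ∨ ¬q)) ∧ (¬t ∨ r) = max(0, a+b−1) on (0.05, 0.78) = 0.00
  → value = 0.0000
|0.3500 − 0.0000| = 0.350

0.350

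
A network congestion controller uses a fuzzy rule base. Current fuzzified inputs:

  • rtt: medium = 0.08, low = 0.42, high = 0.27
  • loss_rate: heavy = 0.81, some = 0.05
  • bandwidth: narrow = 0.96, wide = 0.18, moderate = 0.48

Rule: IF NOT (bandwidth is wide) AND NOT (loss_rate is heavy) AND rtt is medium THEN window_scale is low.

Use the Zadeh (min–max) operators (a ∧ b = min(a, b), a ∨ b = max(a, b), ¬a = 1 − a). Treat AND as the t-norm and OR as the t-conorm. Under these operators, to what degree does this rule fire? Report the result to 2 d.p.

firing strength: ¬wide=1−0.18=0.82, ¬heavy=1−0.81=0.19, medium=0.08; AND[min(a, b)] → w = 0.08

0.08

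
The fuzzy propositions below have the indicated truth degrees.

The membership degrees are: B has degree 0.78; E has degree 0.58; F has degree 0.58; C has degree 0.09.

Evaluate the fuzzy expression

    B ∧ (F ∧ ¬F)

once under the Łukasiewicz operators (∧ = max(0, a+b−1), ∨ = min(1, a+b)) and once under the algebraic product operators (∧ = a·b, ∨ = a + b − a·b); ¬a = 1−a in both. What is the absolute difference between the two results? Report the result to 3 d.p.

0.190

Under Łukasiewicz:
  ¬F = 1 − 0.58 = 0.42
  F ∧ ¬F = max(0, a+b−1) on (0.58, 0.42) = 0.00
  B ∧ (F ∧ ¬F) = max(0, a+b−1) on (0.78, 0.00) = 0.00
  → value = 0.0000
Under algebraic product:
  ¬F = 1 − 0.5800 = 0.4200
  F ∧ ¬F = a·b on (0.5800, 0.4200) = 0.2436
  B ∧ (F ∧ ¬F) = a·b on (0.7800, 0.2436) = 0.1900
  → value = 0.1900
|0.0000 − 0.1900| = 0.190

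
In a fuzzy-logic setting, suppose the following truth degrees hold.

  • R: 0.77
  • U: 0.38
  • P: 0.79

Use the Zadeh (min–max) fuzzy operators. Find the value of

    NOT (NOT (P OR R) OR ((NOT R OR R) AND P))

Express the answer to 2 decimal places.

0.23

P OR R = max(a, b) on (0.79, 0.77) = 0.79
NOT (P OR R) = 1 − 0.79 = 0.21
NOT R = 1 − 0.77 = 0.23
NOT R OR R = max(a, b) on (0.23, 0.77) = 0.77
(NOT R OR R) AND P = min(a, b) on (0.77, 0.79) = 0.77
NOT (P OR R) OR ((NOT R OR R) AND P) = max(a, b) on (0.21, 0.77) = 0.77
NOT (NOT (P OR R) OR ((NOT R OR R) AND P)) = 1 − 0.77 = 0.23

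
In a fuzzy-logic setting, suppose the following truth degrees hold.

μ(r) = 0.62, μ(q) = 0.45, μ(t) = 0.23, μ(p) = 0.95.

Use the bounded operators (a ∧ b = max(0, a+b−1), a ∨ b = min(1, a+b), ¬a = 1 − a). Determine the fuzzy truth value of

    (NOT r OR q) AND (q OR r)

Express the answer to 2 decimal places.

NOT r = 1 − 0.62 = 0.38
NOT r OR q = min(1, a+b) on (0.38, 0.45) = 0.83
q OR r = min(1, a+b) on (0.45, 0.62) = 1.00
(NOT r OR q) AND (q OR r) = max(0, a+b−1) on (0.83, 1.00) = 0.83

0.83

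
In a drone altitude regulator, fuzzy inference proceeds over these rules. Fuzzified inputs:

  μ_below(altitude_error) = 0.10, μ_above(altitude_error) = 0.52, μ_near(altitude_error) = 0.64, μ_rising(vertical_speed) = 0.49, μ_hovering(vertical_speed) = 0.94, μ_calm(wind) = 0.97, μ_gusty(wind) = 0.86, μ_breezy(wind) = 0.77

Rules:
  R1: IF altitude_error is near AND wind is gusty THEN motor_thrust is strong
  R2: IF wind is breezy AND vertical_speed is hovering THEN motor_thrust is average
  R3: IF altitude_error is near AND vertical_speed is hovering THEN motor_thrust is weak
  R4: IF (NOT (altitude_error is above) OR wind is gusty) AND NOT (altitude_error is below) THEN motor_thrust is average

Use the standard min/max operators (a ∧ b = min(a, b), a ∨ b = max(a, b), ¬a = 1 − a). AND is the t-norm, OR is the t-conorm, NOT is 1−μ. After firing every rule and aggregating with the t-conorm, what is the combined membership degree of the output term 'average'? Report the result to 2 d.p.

R1: near=0.64, gusty=0.86; AND[min(a, b)] → w = 0.64
R2: breezy=0.77, hovering=0.94; AND[min(a, b)] → w = 0.77
R3: near=0.64, hovering=0.94; AND[min(a, b)] → w = 0.64
R4: (¬above=1−0.52=0.48 OR gusty=0.86) = 0.86; AND[min(a, b)] with ¬below=1−0.10=0.90 → w = 0.86
Rules with consequent 'average': {R2, R4} → strengths 0.77, 0.86
Aggregate via t-conorm [max(a, b)]: 0.86

0.86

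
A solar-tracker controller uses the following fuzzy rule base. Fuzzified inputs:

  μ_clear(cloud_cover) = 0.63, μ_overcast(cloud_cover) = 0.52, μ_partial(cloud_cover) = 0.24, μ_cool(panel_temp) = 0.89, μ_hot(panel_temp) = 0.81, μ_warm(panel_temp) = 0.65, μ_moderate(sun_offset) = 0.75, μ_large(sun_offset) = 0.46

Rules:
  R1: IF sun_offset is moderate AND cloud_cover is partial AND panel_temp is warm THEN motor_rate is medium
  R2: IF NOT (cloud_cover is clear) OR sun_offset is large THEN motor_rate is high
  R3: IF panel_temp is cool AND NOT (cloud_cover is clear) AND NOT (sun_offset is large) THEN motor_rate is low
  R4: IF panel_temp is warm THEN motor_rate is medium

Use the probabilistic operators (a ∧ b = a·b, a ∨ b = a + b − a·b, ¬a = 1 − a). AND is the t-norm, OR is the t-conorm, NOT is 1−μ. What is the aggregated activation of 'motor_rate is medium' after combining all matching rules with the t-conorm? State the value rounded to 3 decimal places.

R1: moderate=0.75, partial=0.24, warm=0.65; AND[a·b] → w = 0.1170
R2: ¬clear=1−0.63=0.37, large=0.46; OR[a + b − a·b] → w = 0.6598
R3: cool=0.89, ¬clear=1−0.63=0.37, ¬large=1−0.46=0.54; AND[a·b] → w = 0.1778
R4: warm=0.65 → w = 0.6500
Rules with consequent 'medium': {R1, R4} → strengths 0.1170, 0.6500
Aggregate via t-conorm [a + b − a·b]: 0.6910

0.691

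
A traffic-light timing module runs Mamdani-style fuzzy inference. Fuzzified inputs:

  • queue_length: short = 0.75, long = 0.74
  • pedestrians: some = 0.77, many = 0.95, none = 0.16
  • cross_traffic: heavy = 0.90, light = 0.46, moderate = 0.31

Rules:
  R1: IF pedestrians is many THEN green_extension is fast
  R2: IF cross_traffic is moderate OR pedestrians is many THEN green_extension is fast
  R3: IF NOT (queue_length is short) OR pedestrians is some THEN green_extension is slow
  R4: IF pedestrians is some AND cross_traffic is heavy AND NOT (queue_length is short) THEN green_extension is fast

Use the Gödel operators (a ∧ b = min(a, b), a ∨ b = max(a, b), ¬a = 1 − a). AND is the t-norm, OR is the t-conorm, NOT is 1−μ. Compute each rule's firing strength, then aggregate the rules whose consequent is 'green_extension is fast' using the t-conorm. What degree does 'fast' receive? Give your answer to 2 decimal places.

R1: many=0.95 → w = 0.95
R2: moderate=0.31, many=0.95; OR[max(a, b)] → w = 0.95
R3: ¬short=1−0.75=0.25, some=0.77; OR[max(a, b)] → w = 0.77
R4: some=0.77, heavy=0.90, ¬short=1−0.75=0.25; AND[min(a, b)] → w = 0.25
Rules with consequent 'fast': {R1, R2, R4} → strengths 0.95, 0.95, 0.25
Aggregate via t-conorm [max(a, b)]: 0.95

0.95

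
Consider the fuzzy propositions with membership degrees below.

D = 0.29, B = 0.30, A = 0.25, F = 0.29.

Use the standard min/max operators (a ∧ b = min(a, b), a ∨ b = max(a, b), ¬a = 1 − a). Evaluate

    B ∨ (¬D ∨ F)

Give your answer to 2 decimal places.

¬D = 1 − 0.29 = 0.71
¬D ∨ F = max(a, b) on (0.71, 0.29) = 0.71
B ∨ (¬D ∨ F) = max(a, b) on (0.30, 0.71) = 0.71

0.71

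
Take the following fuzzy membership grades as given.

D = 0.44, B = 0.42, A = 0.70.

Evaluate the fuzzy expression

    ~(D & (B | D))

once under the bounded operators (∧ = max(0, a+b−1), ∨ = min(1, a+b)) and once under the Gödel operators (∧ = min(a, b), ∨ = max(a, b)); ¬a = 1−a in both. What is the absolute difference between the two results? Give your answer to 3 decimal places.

0.140

Under bounded:
  B | D = min(1, a+b) on (0.42, 0.44) = 0.86
  D & (B | D) = max(0, a+b−1) on (0.44, 0.86) = 0.30
  ~(D & (B | D)) = 1 − 0.30 = 0.70
  → value = 0.7000
Under Gödel:
  B | D = max(a, b) on (0.42, 0.44) = 0.44
  D & (B | D) = min(a, b) on (0.44, 0.44) = 0.44
  ~(D & (B | D)) = 1 − 0.44 = 0.56
  → value = 0.5600
|0.7000 − 0.5600| = 0.140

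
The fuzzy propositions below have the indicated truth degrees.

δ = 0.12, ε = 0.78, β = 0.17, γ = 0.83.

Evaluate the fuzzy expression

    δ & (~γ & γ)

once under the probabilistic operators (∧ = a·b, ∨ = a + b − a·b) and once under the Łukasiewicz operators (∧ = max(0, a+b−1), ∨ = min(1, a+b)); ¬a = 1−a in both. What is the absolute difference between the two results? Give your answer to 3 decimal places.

Under probabilistic:
  ~γ = 1 − 0.8300 = 0.1700
  ~γ & γ = a·b on (0.1700, 0.8300) = 0.1411
  δ & (~γ & γ) = a·b on (0.1200, 0.1411) = 0.0169
  → value = 0.0169
Under Łukasiewicz:
  ~γ = 1 − 0.83 = 0.17
  ~γ & γ = max(0, a+b−1) on (0.17, 0.83) = 0.00
  δ & (~γ & γ) = max(0, a+b−1) on (0.12, 0.00) = 0.00
  → value = 0.0000
|0.0169 − 0.0000| = 0.017

0.017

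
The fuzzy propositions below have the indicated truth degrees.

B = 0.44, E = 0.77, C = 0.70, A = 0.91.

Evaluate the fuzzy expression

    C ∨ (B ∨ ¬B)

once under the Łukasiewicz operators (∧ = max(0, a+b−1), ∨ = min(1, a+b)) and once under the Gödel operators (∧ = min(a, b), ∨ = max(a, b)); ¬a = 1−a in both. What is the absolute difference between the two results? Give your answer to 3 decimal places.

0.300

Under Łukasiewicz:
  ¬B = 1 − 0.44 = 0.56
  B ∨ ¬B = min(1, a+b) on (0.44, 0.56) = 1.00
  C ∨ (B ∨ ¬B) = min(1, a+b) on (0.70, 1.00) = 1.00
  → value = 1.0000
Under Gödel:
  ¬B = 1 − 0.44 = 0.56
  B ∨ ¬B = max(a, b) on (0.44, 0.56) = 0.56
  C ∨ (B ∨ ¬B) = max(a, b) on (0.70, 0.56) = 0.70
  → value = 0.7000
|1.0000 − 0.7000| = 0.300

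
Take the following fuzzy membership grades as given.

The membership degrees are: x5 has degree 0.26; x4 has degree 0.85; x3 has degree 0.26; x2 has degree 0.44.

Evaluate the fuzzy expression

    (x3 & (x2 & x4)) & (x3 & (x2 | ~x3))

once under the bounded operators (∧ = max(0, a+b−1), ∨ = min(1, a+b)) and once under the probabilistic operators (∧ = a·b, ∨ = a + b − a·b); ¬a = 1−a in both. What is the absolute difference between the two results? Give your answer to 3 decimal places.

0.022

Under bounded:
  x2 & x4 = max(0, a+b−1) on (0.44, 0.85) = 0.29
  x3 & (x2 & x4) = max(0, a+b−1) on (0.26, 0.29) = 0.00
  ~x3 = 1 − 0.26 = 0.74
  x2 | ~x3 = min(1, a+b) on (0.44, 0.74) = 1.00
  x3 & (x2 | ~x3) = max(0, a+b−1) on (0.26, 1.00) = 0.26
  (x3 & (x2 & x4)) & (x3 & (x2 | ~x3)) = max(0, a+b−1) on (0.00, 0.26) = 0.00
  → value = 0.0000
Under probabilistic:
  x2 & x4 = a·b on (0.4400, 0.8500) = 0.3740
  x3 & (x2 & x4) = a·b on (0.2600, 0.3740) = 0.0972
  ~x3 = 1 − 0.2600 = 0.7400
  x2 | ~x3 = a + b − a·b on (0.4400, 0.7400) = 0.8544
  x3 & (x2 | ~x3) = a·b on (0.2600, 0.8544) = 0.2221
  (x3 & (x2 & x4)) & (x3 & (x2 | ~x3)) = a·b on (0.0972, 0.2221) = 0.0216
  → value = 0.0216
|0.0000 − 0.0216| = 0.022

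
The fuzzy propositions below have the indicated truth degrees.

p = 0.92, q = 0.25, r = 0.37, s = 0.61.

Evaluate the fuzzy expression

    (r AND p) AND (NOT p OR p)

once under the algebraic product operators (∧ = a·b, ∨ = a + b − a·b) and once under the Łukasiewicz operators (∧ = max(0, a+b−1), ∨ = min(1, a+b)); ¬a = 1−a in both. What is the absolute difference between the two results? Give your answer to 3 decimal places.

Under algebraic product:
  r AND p = a·b on (0.3700, 0.9200) = 0.3404
  NOT p = 1 − 0.9200 = 0.0800
  NOT p OR p = a + b − a·b on (0.0800, 0.9200) = 0.9264
  (r AND p) AND (NOT p OR p) = a·b on (0.3404, 0.9264) = 0.3153
  → value = 0.3153
Under Łukasiewicz:
  r AND p = max(0, a+b−1) on (0.37, 0.92) = 0.29
  NOT p = 1 − 0.92 = 0.08
  NOT p OR p = min(1, a+b) on (0.08, 0.92) = 1.00
  (r AND p) AND (NOT p OR p) = max(0, a+b−1) on (0.29, 1.00) = 0.29
  → value = 0.2900
|0.3153 − 0.2900| = 0.025

0.025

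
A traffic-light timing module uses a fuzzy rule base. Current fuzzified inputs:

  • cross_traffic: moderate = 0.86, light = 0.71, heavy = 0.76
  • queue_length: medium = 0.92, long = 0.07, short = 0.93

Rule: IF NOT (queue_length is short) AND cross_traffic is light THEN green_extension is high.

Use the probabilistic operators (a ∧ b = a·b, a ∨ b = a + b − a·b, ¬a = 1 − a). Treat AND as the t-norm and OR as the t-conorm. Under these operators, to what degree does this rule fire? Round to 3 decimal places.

0.050

firing strength: ¬short=1−0.93=0.07, light=0.71; AND[a·b] → w = 0.0497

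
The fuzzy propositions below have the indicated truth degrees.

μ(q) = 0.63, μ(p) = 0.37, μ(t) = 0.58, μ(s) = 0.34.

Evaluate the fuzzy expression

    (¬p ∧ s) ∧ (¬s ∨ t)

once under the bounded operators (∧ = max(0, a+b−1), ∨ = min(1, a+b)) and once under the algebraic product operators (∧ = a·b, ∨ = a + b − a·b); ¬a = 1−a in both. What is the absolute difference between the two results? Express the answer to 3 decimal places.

Under bounded:
  ¬p = 1 − 0.37 = 0.63
  ¬p ∧ s = max(0, a+b−1) on (0.63, 0.34) = 0.00
  ¬s = 1 − 0.34 = 0.66
  ¬s ∨ t = min(1, a+b) on (0.66, 0.58) = 1.00
  (¬p ∧ s) ∧ (¬s ∨ t) = max(0, a+b−1) on (0.00, 1.00) = 0.00
  → value = 0.0000
Under algebraic product:
  ¬p = 1 − 0.3700 = 0.6300
  ¬p ∧ s = a·b on (0.6300, 0.3400) = 0.2142
  ¬s = 1 − 0.3400 = 0.6600
  ¬s ∨ t = a + b − a·b on (0.6600, 0.5800) = 0.8572
  (¬p ∧ s) ∧ (¬s ∨ t) = a·b on (0.2142, 0.8572) = 0.1836
  → value = 0.1836
|0.0000 − 0.1836| = 0.184

0.184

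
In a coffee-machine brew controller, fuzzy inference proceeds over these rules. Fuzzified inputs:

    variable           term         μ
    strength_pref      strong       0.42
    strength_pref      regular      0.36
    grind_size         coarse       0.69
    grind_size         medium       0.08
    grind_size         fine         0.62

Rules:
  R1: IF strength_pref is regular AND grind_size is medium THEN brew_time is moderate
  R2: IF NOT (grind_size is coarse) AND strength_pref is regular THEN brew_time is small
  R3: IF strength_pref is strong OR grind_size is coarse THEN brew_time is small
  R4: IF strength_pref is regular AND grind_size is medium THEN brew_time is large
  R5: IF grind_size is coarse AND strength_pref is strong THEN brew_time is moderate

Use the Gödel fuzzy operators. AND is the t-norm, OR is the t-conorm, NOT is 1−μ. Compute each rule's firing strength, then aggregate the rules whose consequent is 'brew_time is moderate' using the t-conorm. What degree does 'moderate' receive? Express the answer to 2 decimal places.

0.42

R1: regular=0.36, medium=0.08; AND[min(a, b)] → w = 0.08
R2: ¬coarse=1−0.69=0.31, regular=0.36; AND[min(a, b)] → w = 0.31
R3: strong=0.42, coarse=0.69; OR[max(a, b)] → w = 0.69
R4: regular=0.36, medium=0.08; AND[min(a, b)] → w = 0.08
R5: coarse=0.69, strong=0.42; AND[min(a, b)] → w = 0.42
Rules with consequent 'moderate': {R1, R5} → strengths 0.08, 0.42
Aggregate via t-conorm [max(a, b)]: 0.42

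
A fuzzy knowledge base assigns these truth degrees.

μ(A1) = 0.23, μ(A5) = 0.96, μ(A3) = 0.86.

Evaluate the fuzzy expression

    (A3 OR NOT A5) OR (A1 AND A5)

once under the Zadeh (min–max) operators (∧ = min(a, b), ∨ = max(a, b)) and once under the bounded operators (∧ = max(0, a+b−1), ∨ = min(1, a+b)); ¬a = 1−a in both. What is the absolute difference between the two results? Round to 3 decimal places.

0.140

Under Zadeh (min–max):
  NOT A5 = 1 − 0.96 = 0.04
  A3 OR NOT A5 = max(a, b) on (0.86, 0.04) = 0.86
  A1 AND A5 = min(a, b) on (0.23, 0.96) = 0.23
  (A3 OR NOT A5) OR (A1 AND A5) = max(a, b) on (0.86, 0.23) = 0.86
  → value = 0.8600
Under bounded:
  NOT A5 = 1 − 0.96 = 0.04
  A3 OR NOT A5 = min(1, a+b) on (0.86, 0.04) = 0.90
  A1 AND A5 = max(0, a+b−1) on (0.23, 0.96) = 0.19
  (A3 OR NOT A5) OR (A1 AND A5) = min(1, a+b) on (0.90, 0.19) = 1.00
  → value = 1.0000
|0.8600 − 1.0000| = 0.140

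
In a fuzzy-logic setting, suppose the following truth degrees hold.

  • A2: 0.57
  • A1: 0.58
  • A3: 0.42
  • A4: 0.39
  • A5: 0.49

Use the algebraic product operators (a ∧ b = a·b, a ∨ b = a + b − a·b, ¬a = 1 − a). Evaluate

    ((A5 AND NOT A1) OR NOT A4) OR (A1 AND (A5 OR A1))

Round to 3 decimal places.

0.831

NOT A1 = 1 − 0.5800 = 0.4200
A5 AND NOT A1 = a·b on (0.4900, 0.4200) = 0.2058
NOT A4 = 1 − 0.3900 = 0.6100
(A5 AND NOT A1) OR NOT A4 = a + b − a·b on (0.2058, 0.6100) = 0.6903
A5 OR A1 = a + b − a·b on (0.4900, 0.5800) = 0.7858
A1 AND (A5 OR A1) = a·b on (0.5800, 0.7858) = 0.4558
((A5 AND NOT A1) OR NOT A4) OR (A1 AND (A5 OR A1)) = a + b − a·b on (0.6903, 0.4558) = 0.8314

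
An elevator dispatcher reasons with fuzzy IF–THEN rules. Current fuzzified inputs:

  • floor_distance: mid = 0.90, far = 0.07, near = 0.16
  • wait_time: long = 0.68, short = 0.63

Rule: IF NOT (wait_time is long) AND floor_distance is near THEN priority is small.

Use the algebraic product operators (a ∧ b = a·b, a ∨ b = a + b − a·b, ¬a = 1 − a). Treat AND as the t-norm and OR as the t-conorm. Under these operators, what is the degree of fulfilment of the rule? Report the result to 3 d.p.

0.051

firing strength: ¬long=1−0.68=0.32, near=0.16; AND[a·b] → w = 0.0512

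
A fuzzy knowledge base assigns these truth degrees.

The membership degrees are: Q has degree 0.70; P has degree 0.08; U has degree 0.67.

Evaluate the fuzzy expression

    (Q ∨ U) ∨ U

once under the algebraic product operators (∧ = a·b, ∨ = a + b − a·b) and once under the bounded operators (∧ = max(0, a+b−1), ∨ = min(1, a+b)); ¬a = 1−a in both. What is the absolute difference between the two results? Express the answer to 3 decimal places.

Under algebraic product:
  Q ∨ U = a + b − a·b on (0.7000, 0.6700) = 0.9010
  (Q ∨ U) ∨ U = a + b − a·b on (0.9010, 0.6700) = 0.9673
  → value = 0.9673
Under bounded:
  Q ∨ U = min(1, a+b) on (0.70, 0.67) = 1.00
  (Q ∨ U) ∨ U = min(1, a+b) on (1.00, 0.67) = 1.00
  → value = 1.0000
|0.9673 − 1.0000| = 0.033

0.033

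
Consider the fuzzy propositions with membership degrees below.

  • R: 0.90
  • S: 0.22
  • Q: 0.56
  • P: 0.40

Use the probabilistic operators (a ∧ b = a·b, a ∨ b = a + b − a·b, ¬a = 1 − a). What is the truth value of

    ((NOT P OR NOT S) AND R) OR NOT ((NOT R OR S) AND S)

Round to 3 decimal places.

NOT P = 1 − 0.4000 = 0.6000
NOT S = 1 − 0.2200 = 0.7800
NOT P OR NOT S = a + b − a·b on (0.6000, 0.7800) = 0.9120
(NOT P OR NOT S) AND R = a·b on (0.9120, 0.9000) = 0.8208
NOT R = 1 − 0.9000 = 0.1000
NOT R OR S = a + b − a·b on (0.1000, 0.2200) = 0.2980
(NOT R OR S) AND S = a·b on (0.2980, 0.2200) = 0.0656
NOT ((NOT R OR S) AND S) = 1 − 0.0656 = 0.9344
((NOT P OR NOT S) AND R) OR NOT ((NOT R OR S) AND S) = a + b − a·b on (0.8208, 0.9344) = 0.9883

0.988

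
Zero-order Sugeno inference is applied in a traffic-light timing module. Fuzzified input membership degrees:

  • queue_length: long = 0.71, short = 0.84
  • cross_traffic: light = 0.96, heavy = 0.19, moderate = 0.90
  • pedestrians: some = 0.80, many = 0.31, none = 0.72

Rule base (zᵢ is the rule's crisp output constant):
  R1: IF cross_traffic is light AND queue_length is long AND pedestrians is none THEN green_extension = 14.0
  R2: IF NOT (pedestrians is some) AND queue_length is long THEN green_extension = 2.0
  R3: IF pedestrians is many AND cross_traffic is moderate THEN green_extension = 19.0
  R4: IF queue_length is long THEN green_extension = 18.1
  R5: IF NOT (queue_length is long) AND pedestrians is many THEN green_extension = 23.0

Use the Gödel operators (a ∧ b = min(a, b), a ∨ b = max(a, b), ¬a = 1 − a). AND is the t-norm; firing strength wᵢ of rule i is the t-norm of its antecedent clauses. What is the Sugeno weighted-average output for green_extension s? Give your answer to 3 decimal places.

16.104

R1 (z=14.0): light=0.96, long=0.71, none=0.72; AND[min(a, b)] → w = 0.71
R2 (z=2.0): ¬some=1−0.80=0.20, long=0.71; AND[min(a, b)] → w = 0.20
R3 (z=19.0): many=0.31, moderate=0.90; AND[min(a, b)] → w = 0.31
R4 (z=18.1): long=0.71 → w = 0.71
R5 (z=23.0): ¬long=1−0.71=0.29, many=0.31; AND[min(a, b)] → w = 0.29
Weighted average = (0.71·14.0 + 0.20·2.0 + 0.31·19.0 + 0.71·18.1 + 0.29·23.0) / (0.71 + 0.20 + 0.31 + 0.71 + 0.29)
  = 35.7510 / 2.2200 = 16.104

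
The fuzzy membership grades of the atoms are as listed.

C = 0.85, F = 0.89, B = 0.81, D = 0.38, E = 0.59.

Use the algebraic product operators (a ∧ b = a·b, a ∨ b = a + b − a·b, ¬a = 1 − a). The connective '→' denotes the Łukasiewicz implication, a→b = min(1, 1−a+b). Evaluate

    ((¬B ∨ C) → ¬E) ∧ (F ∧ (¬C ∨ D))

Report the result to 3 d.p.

0.224

¬B = 1 − 0.8100 = 0.1900
¬B ∨ C = a + b − a·b on (0.1900, 0.8500) = 0.8785
¬E = 1 − 0.5900 = 0.4100
(¬B ∨ C) → ¬E  [Łukasiewicz: min(1, 1−a+b)] with a=0.8785, b=0.4100 → 0.5315
¬C = 1 − 0.8500 = 0.1500
¬C ∨ D = a + b − a·b on (0.1500, 0.3800) = 0.4730
F ∧ (¬C ∨ D) = a·b on (0.8900, 0.4730) = 0.4210
((¬B ∨ C) → ¬E) ∧ (F ∧ (¬C ∨ D)) = a·b on (0.5315, 0.4210) = 0.2237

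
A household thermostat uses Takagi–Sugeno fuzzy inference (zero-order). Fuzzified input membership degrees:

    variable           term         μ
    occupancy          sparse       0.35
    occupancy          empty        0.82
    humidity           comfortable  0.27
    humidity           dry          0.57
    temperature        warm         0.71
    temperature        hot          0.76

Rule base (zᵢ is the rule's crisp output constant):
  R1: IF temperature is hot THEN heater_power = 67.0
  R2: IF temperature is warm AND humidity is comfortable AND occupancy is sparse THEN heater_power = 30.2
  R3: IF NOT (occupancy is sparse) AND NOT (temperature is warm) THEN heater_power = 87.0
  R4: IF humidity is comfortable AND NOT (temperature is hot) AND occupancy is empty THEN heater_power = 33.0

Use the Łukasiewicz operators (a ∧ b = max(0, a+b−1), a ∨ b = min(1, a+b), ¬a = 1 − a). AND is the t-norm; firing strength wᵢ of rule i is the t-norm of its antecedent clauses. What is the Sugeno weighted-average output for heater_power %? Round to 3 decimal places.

67.000

R1 (z=67.0): hot=0.76 → w = 0.76
R2 (z=30.2): warm=0.71, comfortable=0.27, sparse=0.35; AND[max(0, a+b−1)] → w = 0.00
R3 (z=87.0): ¬sparse=1−0.35=0.65, ¬warm=1−0.71=0.29; AND[max(0, a+b−1)] → w = 0.00
R4 (z=33.0): comfortable=0.27, ¬hot=1−0.76=0.24, empty=0.82; AND[max(0, a+b−1)] → w = 0.00
Weighted average = (0.76·67.0 + 0.00·30.2 + 0.00·87.0 + 0.00·33.0) / (0.76 + 0.00 + 0.00 + 0.00)
  = 50.9200 / 0.7600 = 67.000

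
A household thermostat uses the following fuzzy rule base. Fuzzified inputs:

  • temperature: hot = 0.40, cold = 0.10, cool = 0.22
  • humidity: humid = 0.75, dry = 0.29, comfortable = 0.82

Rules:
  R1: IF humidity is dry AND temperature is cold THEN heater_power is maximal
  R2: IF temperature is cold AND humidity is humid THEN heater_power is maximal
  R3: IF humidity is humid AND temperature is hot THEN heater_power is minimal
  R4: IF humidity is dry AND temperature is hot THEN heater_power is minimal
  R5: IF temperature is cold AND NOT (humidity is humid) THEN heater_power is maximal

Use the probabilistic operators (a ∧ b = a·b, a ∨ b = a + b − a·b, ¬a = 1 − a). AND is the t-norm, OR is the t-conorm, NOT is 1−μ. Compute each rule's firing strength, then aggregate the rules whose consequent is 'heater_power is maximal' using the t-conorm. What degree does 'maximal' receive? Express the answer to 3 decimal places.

0.124

R1: dry=0.29, cold=0.10; AND[a·b] → w = 0.0290
R2: cold=0.10, humid=0.75; AND[a·b] → w = 0.0750
R3: humid=0.75, hot=0.40; AND[a·b] → w = 0.3000
R4: dry=0.29, hot=0.40; AND[a·b] → w = 0.1160
R5: cold=0.10, ¬humid=1−0.75=0.25; AND[a·b] → w = 0.0250
Rules with consequent 'maximal': {R1, R2, R5} → strengths 0.0290, 0.0750, 0.0250
Aggregate via t-conorm [a + b − a·b]: 0.1243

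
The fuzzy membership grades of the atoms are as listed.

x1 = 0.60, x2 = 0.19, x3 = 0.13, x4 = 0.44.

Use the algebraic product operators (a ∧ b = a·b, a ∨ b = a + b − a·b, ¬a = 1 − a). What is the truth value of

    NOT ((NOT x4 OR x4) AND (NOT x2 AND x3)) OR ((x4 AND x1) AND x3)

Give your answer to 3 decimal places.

NOT x4 = 1 − 0.4400 = 0.5600
NOT x4 OR x4 = a + b − a·b on (0.5600, 0.4400) = 0.7536
NOT x2 = 1 − 0.1900 = 0.8100
NOT x2 AND x3 = a·b on (0.8100, 0.1300) = 0.1053
(NOT x4 OR x4) AND (NOT x2 AND x3) = a·b on (0.7536, 0.1053) = 0.0794
NOT ((NOT x4 OR x4) AND (NOT x2 AND x3)) = 1 − 0.0794 = 0.9206
x4 AND x1 = a·b on (0.4400, 0.6000) = 0.2640
(x4 AND x1) AND x3 = a·b on (0.2640, 0.1300) = 0.0343
NOT ((NOT x4 OR x4) AND (NOT x2 AND x3)) OR ((x4 AND x1) AND x3) = a + b − a·b on (0.9206, 0.0343) = 0.9234

0.923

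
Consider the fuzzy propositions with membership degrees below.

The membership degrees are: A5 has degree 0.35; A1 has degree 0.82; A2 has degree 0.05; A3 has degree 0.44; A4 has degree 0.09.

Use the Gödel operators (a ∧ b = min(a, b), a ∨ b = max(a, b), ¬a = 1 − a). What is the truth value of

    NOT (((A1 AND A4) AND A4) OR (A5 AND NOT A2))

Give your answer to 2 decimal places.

0.65

A1 AND A4 = min(a, b) on (0.82, 0.09) = 0.09
(A1 AND A4) AND A4 = min(a, b) on (0.09, 0.09) = 0.09
NOT A2 = 1 − 0.05 = 0.95
A5 AND NOT A2 = min(a, b) on (0.35, 0.95) = 0.35
((A1 AND A4) AND A4) OR (A5 AND NOT A2) = max(a, b) on (0.09, 0.35) = 0.35
NOT (((A1 AND A4) AND A4) OR (A5 AND NOT A2)) = 1 − 0.35 = 0.65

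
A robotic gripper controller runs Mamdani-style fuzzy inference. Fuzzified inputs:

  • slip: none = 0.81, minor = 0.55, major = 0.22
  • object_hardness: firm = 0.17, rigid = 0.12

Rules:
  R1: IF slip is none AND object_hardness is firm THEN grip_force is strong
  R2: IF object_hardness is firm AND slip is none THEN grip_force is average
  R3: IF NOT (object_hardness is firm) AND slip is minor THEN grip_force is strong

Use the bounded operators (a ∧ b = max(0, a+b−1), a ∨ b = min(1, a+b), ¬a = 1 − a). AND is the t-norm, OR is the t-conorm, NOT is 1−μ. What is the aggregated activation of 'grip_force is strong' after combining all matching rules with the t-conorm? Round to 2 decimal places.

0.38

R1: none=0.81, firm=0.17; AND[max(0, a+b−1)] → w = 0.00
R2: firm=0.17, none=0.81; AND[max(0, a+b−1)] → w = 0.00
R3: ¬firm=1−0.17=0.83, minor=0.55; AND[max(0, a+b−1)] → w = 0.38
Rules with consequent 'strong': {R1, R3} → strengths 0.00, 0.38
Aggregate via t-conorm [min(1, a+b)]: 0.38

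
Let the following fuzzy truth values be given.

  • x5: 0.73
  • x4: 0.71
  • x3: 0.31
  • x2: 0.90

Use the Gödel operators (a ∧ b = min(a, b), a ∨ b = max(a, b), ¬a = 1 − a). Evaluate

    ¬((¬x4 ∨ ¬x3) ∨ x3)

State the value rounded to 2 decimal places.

¬x4 = 1 − 0.71 = 0.29
¬x3 = 1 − 0.31 = 0.69
¬x4 ∨ ¬x3 = max(a, b) on (0.29, 0.69) = 0.69
(¬x4 ∨ ¬x3) ∨ x3 = max(a, b) on (0.69, 0.31) = 0.69
¬((¬x4 ∨ ¬x3) ∨ x3) = 1 − 0.69 = 0.31

0.31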